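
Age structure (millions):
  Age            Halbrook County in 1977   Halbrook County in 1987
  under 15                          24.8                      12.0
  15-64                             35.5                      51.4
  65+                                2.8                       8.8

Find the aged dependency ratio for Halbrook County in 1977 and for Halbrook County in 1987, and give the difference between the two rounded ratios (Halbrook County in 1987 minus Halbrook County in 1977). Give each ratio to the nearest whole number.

Halbrook County in 1977: 8
Halbrook County in 1987: 17
Difference: +9

Halbrook County in 1977: 2.8 / 35.5 × 100 = 8
Halbrook County in 1987: 8.8 / 51.4 × 100 = 17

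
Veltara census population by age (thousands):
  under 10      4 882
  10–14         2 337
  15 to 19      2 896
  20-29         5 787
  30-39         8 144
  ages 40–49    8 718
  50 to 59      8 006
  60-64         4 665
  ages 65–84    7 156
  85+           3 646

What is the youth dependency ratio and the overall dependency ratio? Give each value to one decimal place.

Youth dependency ratio: 18.9
Total dependency ratio: 47.2

0–14: 4 882 + 2 337 = 7 219
15–64: 2 896 + 5 787 + 8 144 + 8 718 + 8 006 + 4 665 = 38 216
65+: 7 156 + 3 646 = 10 802
Youth dependency ratio = 7 219 / 38 216 × 100 = 18.9
Total dependency ratio = (7 219 + 10 802) / 38 216 × 100 = 18 021 / 38 216 × 100 = 47.2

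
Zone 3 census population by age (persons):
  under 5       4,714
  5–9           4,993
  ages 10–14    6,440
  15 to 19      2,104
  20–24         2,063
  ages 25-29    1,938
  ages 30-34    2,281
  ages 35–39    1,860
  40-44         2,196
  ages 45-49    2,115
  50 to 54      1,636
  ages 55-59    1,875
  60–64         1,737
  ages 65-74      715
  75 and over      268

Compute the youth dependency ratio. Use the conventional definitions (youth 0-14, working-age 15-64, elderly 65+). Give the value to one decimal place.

0–14: 4,714 + 4,993 + 6,440 = 16,147
15–64: 2,104 + 2,063 + 1,938 + 2,281 + 1,860 + 2,196 + 2,115 + 1,636 + 1,875 + 1,737 = 19,805
65+: 715 + 268 = 983
Youth dependency ratio = 16,147 / 19,805 × 100 = 81.5

Youth dependency ratio: 81.5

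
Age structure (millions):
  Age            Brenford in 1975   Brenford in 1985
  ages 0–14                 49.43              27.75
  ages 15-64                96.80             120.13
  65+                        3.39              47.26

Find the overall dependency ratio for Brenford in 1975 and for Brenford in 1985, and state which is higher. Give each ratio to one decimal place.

Brenford in 1975: 54.6
Brenford in 1985: 62.4
Higher: Brenford in 1985

Brenford in 1975: (49.43 + 3.39) / 96.80 × 100 = 52.82 / 96.80 × 100 = 54.6
Brenford in 1985: (27.75 + 47.26) / 120.13 × 100 = 75.01 / 120.13 × 100 = 62.4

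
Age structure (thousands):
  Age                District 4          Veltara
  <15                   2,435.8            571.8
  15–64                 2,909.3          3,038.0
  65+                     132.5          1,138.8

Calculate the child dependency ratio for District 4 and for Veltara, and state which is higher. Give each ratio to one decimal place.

District 4: 83.7
Veltara: 18.8
Higher: District 4

District 4: 2,435.8 / 2,909.3 × 100 = 83.7
Veltara: 571.8 / 3,038.0 × 100 = 18.8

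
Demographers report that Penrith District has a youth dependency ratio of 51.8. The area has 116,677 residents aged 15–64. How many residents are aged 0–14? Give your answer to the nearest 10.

Aged 0–14: 60,440

Youth dependency ratio = youth / working-age × 100
51.8 = Y / 116,677 × 100
⇒ 60,440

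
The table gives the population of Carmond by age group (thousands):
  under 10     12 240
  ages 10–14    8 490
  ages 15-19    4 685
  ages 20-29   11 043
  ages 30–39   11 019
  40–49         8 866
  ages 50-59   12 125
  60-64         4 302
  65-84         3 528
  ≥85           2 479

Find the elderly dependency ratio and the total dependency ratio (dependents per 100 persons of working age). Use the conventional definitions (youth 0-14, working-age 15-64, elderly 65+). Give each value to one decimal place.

Old-age dependency ratio: 11.5
Total dependency ratio: 51.4

0–14: 12 240 + 8 490 = 20 730
15–64: 4 685 + 11 043 + 11 019 + 8 866 + 12 125 + 4 302 = 52 040
65+: 3 528 + 2 479 = 6 007
Old-age dependency ratio = 6 007 / 52 040 × 100 = 11.5
Total dependency ratio = (20 730 + 6 007) / 52 040 × 100 = 26 737 / 52 040 × 100 = 51.4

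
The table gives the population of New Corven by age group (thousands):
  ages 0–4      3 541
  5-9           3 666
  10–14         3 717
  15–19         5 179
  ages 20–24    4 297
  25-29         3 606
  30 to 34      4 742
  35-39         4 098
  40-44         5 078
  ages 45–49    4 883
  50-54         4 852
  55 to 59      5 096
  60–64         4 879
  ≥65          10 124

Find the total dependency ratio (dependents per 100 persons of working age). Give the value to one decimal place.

0–14: 3 541 + 3 666 + 3 717 = 10 924
15–64: 5 179 + 4 297 + 3 606 + 4 742 + 4 098 + 5 078 + 4 883 + 4 852 + 5 096 + 4 879 = 46 710
65+: 10 124
Total dependency ratio = (10 924 + 10 124) / 46 710 × 100 = 21 048 / 46 710 × 100 = 45.1

Total dependency ratio: 45.1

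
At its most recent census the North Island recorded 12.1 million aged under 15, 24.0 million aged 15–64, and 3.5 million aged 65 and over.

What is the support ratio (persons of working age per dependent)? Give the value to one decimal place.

Support ratio: 1.5

Support ratio = 24.0 / (12.1 + 3.5) = 24.0 / 15.6 = 1.5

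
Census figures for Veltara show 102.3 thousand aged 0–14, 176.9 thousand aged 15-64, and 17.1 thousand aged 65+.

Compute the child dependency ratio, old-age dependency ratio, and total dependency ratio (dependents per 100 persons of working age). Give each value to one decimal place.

Youth dependency ratio: 57.8
Old-age dependency ratio: 9.7
Total dependency ratio: 67.5

Youth dependency ratio = 102.3 / 176.9 × 100 = 57.8
Old-age dependency ratio = 17.1 / 176.9 × 100 = 9.7
Total dependency ratio = (102.3 + 17.1) / 176.9 × 100 = 119.4 / 176.9 × 100 = 67.5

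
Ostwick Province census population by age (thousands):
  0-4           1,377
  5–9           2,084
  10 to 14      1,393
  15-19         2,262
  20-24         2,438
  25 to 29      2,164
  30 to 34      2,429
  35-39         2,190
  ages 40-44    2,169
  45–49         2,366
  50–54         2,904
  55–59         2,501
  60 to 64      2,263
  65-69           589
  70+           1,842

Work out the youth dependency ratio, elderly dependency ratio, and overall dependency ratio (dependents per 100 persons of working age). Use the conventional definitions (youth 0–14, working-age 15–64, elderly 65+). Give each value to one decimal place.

Youth dependency ratio: 20.5
Old-age dependency ratio: 10.3
Total dependency ratio: 30.8

0–14: 1,377 + 2,084 + 1,393 = 4,854
15–64: 2,262 + 2,438 + 2,164 + 2,429 + 2,190 + 2,169 + 2,366 + 2,904 + 2,501 + 2,263 = 23,686
65+: 589 + 1,842 = 2,431
Youth dependency ratio = 4,854 / 23,686 × 100 = 20.5
Old-age dependency ratio = 2,431 / 23,686 × 100 = 10.3
Total dependency ratio = (4,854 + 2,431) / 23,686 × 100 = 7,285 / 23,686 × 100 = 30.8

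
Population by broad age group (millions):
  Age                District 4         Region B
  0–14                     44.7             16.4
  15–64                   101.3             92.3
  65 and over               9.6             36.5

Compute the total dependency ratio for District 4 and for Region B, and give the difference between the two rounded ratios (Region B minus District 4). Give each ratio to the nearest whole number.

District 4: (44.7 + 9.6) / 101.3 × 100 = 54.3 / 101.3 × 100 = 54
Region B: (16.4 + 36.5) / 92.3 × 100 = 52.9 / 92.3 × 100 = 57

District 4: 54
Region B: 57
Difference: +3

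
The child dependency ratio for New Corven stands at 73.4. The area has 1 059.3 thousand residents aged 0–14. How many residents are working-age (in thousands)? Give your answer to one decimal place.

Youth dependency ratio = youth / working-age × 100
73.4 = 1 059.3 / W × 100
⇒ 1 443.2

Working-age: 1 443.2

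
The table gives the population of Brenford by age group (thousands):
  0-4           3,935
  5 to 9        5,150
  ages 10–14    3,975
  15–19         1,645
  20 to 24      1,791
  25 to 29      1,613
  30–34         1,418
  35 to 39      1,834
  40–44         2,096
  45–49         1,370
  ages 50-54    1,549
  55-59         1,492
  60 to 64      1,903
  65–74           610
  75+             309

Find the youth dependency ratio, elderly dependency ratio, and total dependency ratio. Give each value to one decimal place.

Youth dependency ratio: 78.2
Old-age dependency ratio: 5.5
Total dependency ratio: 83.7

0–14: 3,935 + 5,150 + 3,975 = 13,060
15–64: 1,645 + 1,791 + 1,613 + 1,418 + 1,834 + 2,096 + 1,370 + 1,549 + 1,492 + 1,903 = 16,711
65+: 610 + 309 = 919
Youth dependency ratio = 13,060 / 16,711 × 100 = 78.2
Old-age dependency ratio = 919 / 16,711 × 100 = 5.5
Total dependency ratio = (13,060 + 919) / 16,711 × 100 = 13,979 / 16,711 × 100 = 83.7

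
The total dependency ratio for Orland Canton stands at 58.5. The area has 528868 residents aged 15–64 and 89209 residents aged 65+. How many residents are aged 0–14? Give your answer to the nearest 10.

Aged 0–14: 220180

Total dependency ratio = (youth + elderly) / working-age × 100
58.5 = (Y + 89209) / 528868 × 100
⇒ 220180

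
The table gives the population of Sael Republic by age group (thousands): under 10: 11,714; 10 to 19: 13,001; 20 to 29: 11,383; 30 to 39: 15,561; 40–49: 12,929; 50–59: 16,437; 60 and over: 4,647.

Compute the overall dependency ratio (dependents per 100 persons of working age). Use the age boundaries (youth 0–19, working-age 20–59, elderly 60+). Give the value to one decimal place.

0–19: 11,714 + 13,001 = 24,715
20–59: 11,383 + 15,561 + 12,929 + 16,437 = 56,310
60+: 4,647
Total dependency ratio = (24,715 + 4,647) / 56,310 × 100 = 29,362 / 56,310 × 100 = 52.1

Total dependency ratio: 52.1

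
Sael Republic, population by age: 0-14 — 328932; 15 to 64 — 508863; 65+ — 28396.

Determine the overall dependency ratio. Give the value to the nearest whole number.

Total dependency ratio = (328932 + 28396) / 508863 × 100 = 357328 / 508863 × 100 = 70

Total dependency ratio: 70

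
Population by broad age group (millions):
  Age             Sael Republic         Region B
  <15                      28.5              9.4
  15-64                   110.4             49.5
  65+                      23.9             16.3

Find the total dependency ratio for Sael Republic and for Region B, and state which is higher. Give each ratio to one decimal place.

Sael Republic: 47.5
Region B: 51.9
Higher: Region B

Sael Republic: (28.5 + 23.9) / 110.4 × 100 = 52.4 / 110.4 × 100 = 47.5
Region B: (9.4 + 16.3) / 49.5 × 100 = 25.7 / 49.5 × 100 = 51.9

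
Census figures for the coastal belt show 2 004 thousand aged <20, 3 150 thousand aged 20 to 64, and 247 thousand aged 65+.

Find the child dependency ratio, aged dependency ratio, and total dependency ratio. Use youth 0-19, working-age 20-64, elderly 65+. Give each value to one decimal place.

Youth dependency ratio: 63.6
Old-age dependency ratio: 7.8
Total dependency ratio: 71.5

Youth dependency ratio = 2 004 / 3 150 × 100 = 63.6
Old-age dependency ratio = 247 / 3 150 × 100 = 7.8
Total dependency ratio = (2 004 + 247) / 3 150 × 100 = 2 251 / 3 150 × 100 = 71.5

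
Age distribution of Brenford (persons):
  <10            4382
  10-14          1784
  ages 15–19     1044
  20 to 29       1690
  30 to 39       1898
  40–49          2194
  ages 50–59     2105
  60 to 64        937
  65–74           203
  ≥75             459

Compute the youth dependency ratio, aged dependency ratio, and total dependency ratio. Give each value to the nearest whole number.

Youth dependency ratio: 62
Old-age dependency ratio: 7
Total dependency ratio: 69

0–14: 4382 + 1784 = 6166
15–64: 1044 + 1690 + 1898 + 2194 + 2105 + 937 = 9868
65+: 203 + 459 = 662
Youth dependency ratio = 6166 / 9868 × 100 = 62
Old-age dependency ratio = 662 / 9868 × 100 = 7
Total dependency ratio = (6166 + 662) / 9868 × 100 = 6828 / 9868 × 100 = 69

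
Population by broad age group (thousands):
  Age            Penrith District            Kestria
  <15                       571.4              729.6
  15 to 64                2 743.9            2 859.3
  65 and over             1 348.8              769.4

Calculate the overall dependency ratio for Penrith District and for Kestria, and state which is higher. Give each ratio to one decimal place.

Penrith District: 70.0
Kestria: 52.4
Higher: Penrith District

Penrith District: (571.4 + 1 348.8) / 2 743.9 × 100 = 1 920.2 / 2 743.9 × 100 = 70.0
Kestria: (729.6 + 769.4) / 2 859.3 × 100 = 1 499.0 / 2 859.3 × 100 = 52.4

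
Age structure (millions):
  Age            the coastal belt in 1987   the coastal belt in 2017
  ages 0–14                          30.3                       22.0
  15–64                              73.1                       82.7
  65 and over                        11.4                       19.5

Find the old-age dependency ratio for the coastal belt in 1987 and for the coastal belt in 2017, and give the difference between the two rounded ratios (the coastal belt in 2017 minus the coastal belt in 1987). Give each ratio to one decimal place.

the coastal belt in 1987: 11.4 / 73.1 × 100 = 15.6
the coastal belt in 2017: 19.5 / 82.7 × 100 = 23.6

the coastal belt in 1987: 15.6
the coastal belt in 2017: 23.6
Difference: +8.0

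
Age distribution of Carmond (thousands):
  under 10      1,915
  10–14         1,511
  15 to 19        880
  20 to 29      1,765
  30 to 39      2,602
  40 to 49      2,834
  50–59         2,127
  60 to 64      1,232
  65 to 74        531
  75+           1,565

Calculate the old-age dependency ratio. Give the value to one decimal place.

Old-age dependency ratio: 18.3

0–14: 1,915 + 1,511 = 3,426
15–64: 880 + 1,765 + 2,602 + 2,834 + 2,127 + 1,232 = 11,440
65+: 531 + 1,565 = 2,096
Old-age dependency ratio = 2,096 / 11,440 × 100 = 18.3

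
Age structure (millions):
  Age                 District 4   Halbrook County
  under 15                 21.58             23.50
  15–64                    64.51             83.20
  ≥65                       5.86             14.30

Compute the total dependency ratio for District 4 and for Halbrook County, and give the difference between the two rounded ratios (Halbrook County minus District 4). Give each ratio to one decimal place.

District 4: 42.5
Halbrook County: 45.4
Difference: +2.9

District 4: (21.58 + 5.86) / 64.51 × 100 = 27.44 / 64.51 × 100 = 42.5
Halbrook County: (23.50 + 14.30) / 83.20 × 100 = 37.80 / 83.20 × 100 = 45.4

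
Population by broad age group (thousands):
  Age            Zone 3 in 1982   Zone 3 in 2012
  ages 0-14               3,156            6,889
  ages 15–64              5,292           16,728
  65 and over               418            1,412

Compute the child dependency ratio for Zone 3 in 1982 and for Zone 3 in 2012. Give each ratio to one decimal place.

Zone 3 in 1982: 59.6
Zone 3 in 2012: 41.2

Zone 3 in 1982: 3,156 / 5,292 × 100 = 59.6
Zone 3 in 2012: 6,889 / 16,728 × 100 = 41.2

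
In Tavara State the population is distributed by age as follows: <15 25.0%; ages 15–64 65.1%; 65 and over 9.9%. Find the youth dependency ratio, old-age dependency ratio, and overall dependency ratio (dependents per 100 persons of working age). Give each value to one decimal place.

Youth dependency ratio: 38.4
Old-age dependency ratio: 15.2
Total dependency ratio: 53.6

Youth dependency ratio = 25.0 / 65.1 × 100 = 38.4
Old-age dependency ratio = 9.9 / 65.1 × 100 = 15.2
Total dependency ratio = (25.0 + 9.9) / 65.1 × 100 = 34.9 / 65.1 × 100 = 53.6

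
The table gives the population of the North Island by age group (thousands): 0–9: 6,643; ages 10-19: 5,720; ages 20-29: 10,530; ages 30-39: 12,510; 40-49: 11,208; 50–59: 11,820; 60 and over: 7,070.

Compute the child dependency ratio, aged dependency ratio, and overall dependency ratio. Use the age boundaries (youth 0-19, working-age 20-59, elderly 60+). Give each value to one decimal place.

Youth dependency ratio: 26.8
Old-age dependency ratio: 15.3
Total dependency ratio: 42.2

0–19: 6,643 + 5,720 = 12,363
20–59: 10,530 + 12,510 + 11,208 + 11,820 = 46,068
60+: 7,070
Youth dependency ratio = 12,363 / 46,068 × 100 = 26.8
Old-age dependency ratio = 7,070 / 46,068 × 100 = 15.3
Total dependency ratio = (12,363 + 7,070) / 46,068 × 100 = 19,433 / 46,068 × 100 = 42.2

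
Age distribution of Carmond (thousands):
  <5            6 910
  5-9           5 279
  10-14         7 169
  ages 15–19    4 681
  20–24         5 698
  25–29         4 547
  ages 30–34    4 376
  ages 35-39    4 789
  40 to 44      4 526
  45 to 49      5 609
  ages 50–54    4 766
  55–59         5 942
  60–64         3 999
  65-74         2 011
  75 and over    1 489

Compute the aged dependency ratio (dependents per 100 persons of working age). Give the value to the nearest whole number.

0–14: 6 910 + 5 279 + 7 169 = 19 358
15–64: 4 681 + 5 698 + 4 547 + 4 376 + 4 789 + 4 526 + 5 609 + 4 766 + 5 942 + 3 999 = 48 933
65+: 2 011 + 1 489 = 3 500
Old-age dependency ratio = 3 500 / 48 933 × 100 = 7

Old-age dependency ratio: 7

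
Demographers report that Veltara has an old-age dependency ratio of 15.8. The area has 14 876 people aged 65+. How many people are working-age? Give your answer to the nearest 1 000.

Old-age dependency ratio = elderly / working-age × 100
15.8 = 14 876 / W × 100
⇒ 94 000

Working-age: 94 000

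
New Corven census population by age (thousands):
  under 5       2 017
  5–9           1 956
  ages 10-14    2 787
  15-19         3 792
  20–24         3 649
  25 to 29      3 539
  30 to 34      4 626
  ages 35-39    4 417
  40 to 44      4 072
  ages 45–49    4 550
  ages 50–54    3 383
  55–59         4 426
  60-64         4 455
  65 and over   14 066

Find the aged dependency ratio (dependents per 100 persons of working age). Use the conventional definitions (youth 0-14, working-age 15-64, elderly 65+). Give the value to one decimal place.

Old-age dependency ratio: 34.4

0–14: 2 017 + 1 956 + 2 787 = 6 760
15–64: 3 792 + 3 649 + 3 539 + 4 626 + 4 417 + 4 072 + 4 550 + 3 383 + 4 426 + 4 455 = 40 909
65+: 14 066
Old-age dependency ratio = 14 066 / 40 909 × 100 = 34.4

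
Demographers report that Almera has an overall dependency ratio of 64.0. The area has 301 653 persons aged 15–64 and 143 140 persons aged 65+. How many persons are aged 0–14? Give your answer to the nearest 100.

Total dependency ratio = (youth + elderly) / working-age × 100
64.0 = (Y + 143 140) / 301 653 × 100
⇒ 49 900

Aged 0–14: 49 900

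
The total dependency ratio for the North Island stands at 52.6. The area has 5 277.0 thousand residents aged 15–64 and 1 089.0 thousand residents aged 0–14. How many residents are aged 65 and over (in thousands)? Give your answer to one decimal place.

Total dependency ratio = (youth + elderly) / working-age × 100
52.6 = (1 089.0 + E) / 5 277.0 × 100
⇒ 1 686.7

Aged 65 and over: 1 686.7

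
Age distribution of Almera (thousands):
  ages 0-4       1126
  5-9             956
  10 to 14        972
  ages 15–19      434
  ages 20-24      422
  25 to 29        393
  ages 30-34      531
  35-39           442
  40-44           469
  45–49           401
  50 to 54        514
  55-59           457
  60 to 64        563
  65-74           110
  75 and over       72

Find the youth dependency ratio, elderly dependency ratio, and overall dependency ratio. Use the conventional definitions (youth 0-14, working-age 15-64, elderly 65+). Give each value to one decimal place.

Youth dependency ratio: 66.0
Old-age dependency ratio: 3.9
Total dependency ratio: 70.0

0–14: 1126 + 956 + 972 = 3054
15–64: 434 + 422 + 393 + 531 + 442 + 469 + 401 + 514 + 457 + 563 = 4626
65+: 110 + 72 = 182
Youth dependency ratio = 3054 / 4626 × 100 = 66.0
Old-age dependency ratio = 182 / 4626 × 100 = 3.9
Total dependency ratio = (3054 + 182) / 4626 × 100 = 3236 / 4626 × 100 = 70.0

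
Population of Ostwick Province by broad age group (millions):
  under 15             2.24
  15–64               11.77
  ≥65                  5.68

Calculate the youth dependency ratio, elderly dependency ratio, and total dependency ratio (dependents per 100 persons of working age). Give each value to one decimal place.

Youth dependency ratio: 19.0
Old-age dependency ratio: 48.3
Total dependency ratio: 67.3

Youth dependency ratio = 2.24 / 11.77 × 100 = 19.0
Old-age dependency ratio = 5.68 / 11.77 × 100 = 48.3
Total dependency ratio = (2.24 + 5.68) / 11.77 × 100 = 7.92 / 11.77 × 100 = 67.3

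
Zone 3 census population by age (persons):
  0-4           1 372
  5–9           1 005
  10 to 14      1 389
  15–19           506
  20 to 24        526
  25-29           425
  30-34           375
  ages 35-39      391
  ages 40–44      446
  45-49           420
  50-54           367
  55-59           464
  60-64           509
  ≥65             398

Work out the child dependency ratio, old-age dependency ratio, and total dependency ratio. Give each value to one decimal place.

Youth dependency ratio: 85.0
Old-age dependency ratio: 9.0
Total dependency ratio: 94.0

0–14: 1 372 + 1 005 + 1 389 = 3 766
15–64: 506 + 526 + 425 + 375 + 391 + 446 + 420 + 367 + 464 + 509 = 4 429
65+: 398
Youth dependency ratio = 3 766 / 4 429 × 100 = 85.0
Old-age dependency ratio = 398 / 4 429 × 100 = 9.0
Total dependency ratio = (3 766 + 398) / 4 429 × 100 = 4 164 / 4 429 × 100 = 94.0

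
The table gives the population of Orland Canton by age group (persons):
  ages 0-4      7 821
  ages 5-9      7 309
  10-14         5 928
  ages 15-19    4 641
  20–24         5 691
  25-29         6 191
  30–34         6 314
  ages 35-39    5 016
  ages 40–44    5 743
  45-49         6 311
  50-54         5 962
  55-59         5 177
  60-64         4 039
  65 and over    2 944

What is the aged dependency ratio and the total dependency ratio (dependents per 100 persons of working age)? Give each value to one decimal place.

Old-age dependency ratio: 5.3
Total dependency ratio: 43.6

0–14: 7 821 + 7 309 + 5 928 = 21 058
15–64: 4 641 + 5 691 + 6 191 + 6 314 + 5 016 + 5 743 + 6 311 + 5 962 + 5 177 + 4 039 = 55 085
65+: 2 944
Old-age dependency ratio = 2 944 / 55 085 × 100 = 5.3
Total dependency ratio = (21 058 + 2 944) / 55 085 × 100 = 24 002 / 55 085 × 100 = 43.6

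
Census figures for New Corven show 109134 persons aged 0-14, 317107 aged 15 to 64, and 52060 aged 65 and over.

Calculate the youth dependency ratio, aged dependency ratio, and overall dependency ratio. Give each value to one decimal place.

Youth dependency ratio: 34.4
Old-age dependency ratio: 16.4
Total dependency ratio: 50.8

Youth dependency ratio = 109134 / 317107 × 100 = 34.4
Old-age dependency ratio = 52060 / 317107 × 100 = 16.4
Total dependency ratio = (109134 + 52060) / 317107 × 100 = 161194 / 317107 × 100 = 50.8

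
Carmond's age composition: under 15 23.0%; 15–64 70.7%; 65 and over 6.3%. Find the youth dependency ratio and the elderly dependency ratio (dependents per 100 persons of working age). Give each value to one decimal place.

Youth dependency ratio: 32.5
Old-age dependency ratio: 8.9

Youth dependency ratio = 23.0 / 70.7 × 100 = 32.5
Old-age dependency ratio = 6.3 / 70.7 × 100 = 8.9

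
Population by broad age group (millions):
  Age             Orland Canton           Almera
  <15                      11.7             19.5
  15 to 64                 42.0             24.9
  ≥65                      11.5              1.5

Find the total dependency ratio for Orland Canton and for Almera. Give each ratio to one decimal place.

Orland Canton: (11.7 + 11.5) / 42.0 × 100 = 23.2 / 42.0 × 100 = 55.2
Almera: (19.5 + 1.5) / 24.9 × 100 = 21.0 / 24.9 × 100 = 84.3

Orland Canton: 55.2
Almera: 84.3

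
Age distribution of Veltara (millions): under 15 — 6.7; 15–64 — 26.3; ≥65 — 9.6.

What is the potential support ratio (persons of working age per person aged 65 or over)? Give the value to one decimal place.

Potential support ratio: 2.7

Potential support ratio = 26.3 / 9.6 = 2.7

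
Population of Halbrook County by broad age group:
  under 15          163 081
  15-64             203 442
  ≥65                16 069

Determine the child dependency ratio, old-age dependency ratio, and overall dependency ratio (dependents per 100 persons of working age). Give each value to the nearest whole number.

Youth dependency ratio: 80
Old-age dependency ratio: 8
Total dependency ratio: 88

Youth dependency ratio = 163 081 / 203 442 × 100 = 80
Old-age dependency ratio = 16 069 / 203 442 × 100 = 8
Total dependency ratio = (163 081 + 16 069) / 203 442 × 100 = 179 150 / 203 442 × 100 = 88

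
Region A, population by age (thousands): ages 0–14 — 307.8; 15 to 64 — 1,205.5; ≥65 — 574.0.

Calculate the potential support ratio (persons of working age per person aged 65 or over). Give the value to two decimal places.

Potential support ratio: 2.10

Potential support ratio = 1,205.5 / 574.0 = 2.10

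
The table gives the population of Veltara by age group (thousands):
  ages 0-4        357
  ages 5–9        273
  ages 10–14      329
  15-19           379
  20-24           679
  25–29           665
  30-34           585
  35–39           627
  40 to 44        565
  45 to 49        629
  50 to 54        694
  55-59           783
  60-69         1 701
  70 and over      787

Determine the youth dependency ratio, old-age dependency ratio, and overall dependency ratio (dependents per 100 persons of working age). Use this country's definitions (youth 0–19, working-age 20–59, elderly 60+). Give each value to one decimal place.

0–19: 357 + 273 + 329 + 379 = 1 338
20–59: 679 + 665 + 585 + 627 + 565 + 629 + 694 + 783 = 5 227
60+: 1 701 + 787 = 2 488
Youth dependency ratio = 1 338 / 5 227 × 100 = 25.6
Old-age dependency ratio = 2 488 / 5 227 × 100 = 47.6
Total dependency ratio = (1 338 + 2 488) / 5 227 × 100 = 3 826 / 5 227 × 100 = 73.2

Youth dependency ratio: 25.6
Old-age dependency ratio: 47.6
Total dependency ratio: 73.2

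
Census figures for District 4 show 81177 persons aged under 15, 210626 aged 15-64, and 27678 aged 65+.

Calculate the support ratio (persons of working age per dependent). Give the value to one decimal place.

Support ratio: 1.9

Support ratio = 210626 / (81177 + 27678) = 210626 / 108855 = 1.9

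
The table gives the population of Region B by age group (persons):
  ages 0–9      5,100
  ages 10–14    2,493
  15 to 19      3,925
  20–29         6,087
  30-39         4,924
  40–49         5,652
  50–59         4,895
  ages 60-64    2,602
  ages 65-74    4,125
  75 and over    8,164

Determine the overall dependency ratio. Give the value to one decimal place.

0–14: 5,100 + 2,493 = 7,593
15–64: 3,925 + 6,087 + 4,924 + 5,652 + 4,895 + 2,602 = 28,085
65+: 4,125 + 8,164 = 12,289
Total dependency ratio = (7,593 + 12,289) / 28,085 × 100 = 19,882 / 28,085 × 100 = 70.8

Total dependency ratio: 70.8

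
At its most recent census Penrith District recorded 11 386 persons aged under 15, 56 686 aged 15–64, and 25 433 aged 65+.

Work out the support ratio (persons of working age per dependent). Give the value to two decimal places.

Support ratio: 1.54

Support ratio = 56 686 / (11 386 + 25 433) = 56 686 / 36 819 = 1.54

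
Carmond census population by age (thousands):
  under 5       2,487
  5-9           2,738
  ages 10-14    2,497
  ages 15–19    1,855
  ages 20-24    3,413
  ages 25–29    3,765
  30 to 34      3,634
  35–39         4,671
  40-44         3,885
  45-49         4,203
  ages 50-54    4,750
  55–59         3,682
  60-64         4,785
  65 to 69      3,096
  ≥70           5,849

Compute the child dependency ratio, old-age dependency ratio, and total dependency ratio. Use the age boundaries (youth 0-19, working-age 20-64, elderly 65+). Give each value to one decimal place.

Youth dependency ratio: 26.0
Old-age dependency ratio: 24.3
Total dependency ratio: 50.3

0–19: 2,487 + 2,738 + 2,497 + 1,855 = 9,577
20–64: 3,413 + 3,765 + 3,634 + 4,671 + 3,885 + 4,203 + 4,750 + 3,682 + 4,785 = 36,788
65+: 3,096 + 5,849 = 8,945
Youth dependency ratio = 9,577 / 36,788 × 100 = 26.0
Old-age dependency ratio = 8,945 / 36,788 × 100 = 24.3
Total dependency ratio = (9,577 + 8,945) / 36,788 × 100 = 18,522 / 36,788 × 100 = 50.3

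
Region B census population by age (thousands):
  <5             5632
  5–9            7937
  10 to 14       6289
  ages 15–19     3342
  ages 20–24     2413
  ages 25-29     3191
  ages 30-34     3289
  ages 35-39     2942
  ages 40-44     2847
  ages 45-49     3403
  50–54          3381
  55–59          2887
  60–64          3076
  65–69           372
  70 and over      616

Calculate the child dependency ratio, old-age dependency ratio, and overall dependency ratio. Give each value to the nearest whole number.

Youth dependency ratio: 65
Old-age dependency ratio: 3
Total dependency ratio: 68

0–14: 5632 + 7937 + 6289 = 19858
15–64: 3342 + 2413 + 3191 + 3289 + 2942 + 2847 + 3403 + 3381 + 2887 + 3076 = 30771
65+: 372 + 616 = 988
Youth dependency ratio = 19858 / 30771 × 100 = 65
Old-age dependency ratio = 988 / 30771 × 100 = 3
Total dependency ratio = (19858 + 988) / 30771 × 100 = 20846 / 30771 × 100 = 68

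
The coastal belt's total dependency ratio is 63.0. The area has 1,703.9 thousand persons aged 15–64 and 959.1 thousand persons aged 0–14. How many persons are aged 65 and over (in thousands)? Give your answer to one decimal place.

Total dependency ratio = (youth + elderly) / working-age × 100
63.0 = (959.1 + E) / 1,703.9 × 100
⇒ 114.4

Aged 65 and over: 114.4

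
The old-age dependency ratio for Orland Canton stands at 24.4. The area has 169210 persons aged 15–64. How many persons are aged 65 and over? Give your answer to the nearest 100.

Old-age dependency ratio = elderly / working-age × 100
24.4 = E / 169210 × 100
⇒ 41300

Aged 65 and over: 41300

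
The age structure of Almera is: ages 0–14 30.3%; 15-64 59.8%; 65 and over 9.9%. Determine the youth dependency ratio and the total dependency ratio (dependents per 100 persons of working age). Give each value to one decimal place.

Youth dependency ratio: 50.7
Total dependency ratio: 67.2

Youth dependency ratio = 30.3 / 59.8 × 100 = 50.7
Total dependency ratio = (30.3 + 9.9) / 59.8 × 100 = 40.2 / 59.8 × 100 = 67.2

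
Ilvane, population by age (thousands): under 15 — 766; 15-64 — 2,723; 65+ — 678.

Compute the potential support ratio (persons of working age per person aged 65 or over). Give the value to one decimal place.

Potential support ratio: 4.0

Potential support ratio = 2,723 / 678 = 4.0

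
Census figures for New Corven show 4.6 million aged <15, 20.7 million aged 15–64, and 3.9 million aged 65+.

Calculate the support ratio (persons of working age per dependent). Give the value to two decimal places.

Support ratio: 2.44

Support ratio = 20.7 / (4.6 + 3.9) = 20.7 / 8.5 = 2.44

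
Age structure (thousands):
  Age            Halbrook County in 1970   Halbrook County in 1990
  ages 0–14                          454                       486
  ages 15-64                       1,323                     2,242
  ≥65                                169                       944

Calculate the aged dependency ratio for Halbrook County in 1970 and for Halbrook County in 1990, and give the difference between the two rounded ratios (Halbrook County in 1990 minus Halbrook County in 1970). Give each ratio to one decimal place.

Halbrook County in 1970: 12.8
Halbrook County in 1990: 42.1
Difference: +29.3

Halbrook County in 1970: 169 / 1,323 × 100 = 12.8
Halbrook County in 1990: 944 / 2,242 × 100 = 42.1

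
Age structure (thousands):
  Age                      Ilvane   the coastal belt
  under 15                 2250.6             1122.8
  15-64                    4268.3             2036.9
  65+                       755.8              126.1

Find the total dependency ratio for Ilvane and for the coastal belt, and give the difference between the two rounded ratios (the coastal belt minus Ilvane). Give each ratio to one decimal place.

Ilvane: (2250.6 + 755.8) / 4268.3 × 100 = 3006.4 / 4268.3 × 100 = 70.4
the coastal belt: (1122.8 + 126.1) / 2036.9 × 100 = 1248.9 / 2036.9 × 100 = 61.3

Ilvane: 70.4
the coastal belt: 61.3
Difference: -9.1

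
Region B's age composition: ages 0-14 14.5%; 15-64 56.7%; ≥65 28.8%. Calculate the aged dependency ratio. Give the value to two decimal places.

Old-age dependency ratio = 28.8 / 56.7 × 100 = 50.79

Old-age dependency ratio: 50.79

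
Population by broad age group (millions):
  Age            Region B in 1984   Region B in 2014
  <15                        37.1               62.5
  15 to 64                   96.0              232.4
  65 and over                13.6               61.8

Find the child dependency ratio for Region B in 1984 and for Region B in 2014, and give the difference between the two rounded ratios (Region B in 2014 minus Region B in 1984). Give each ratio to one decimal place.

Region B in 1984: 37.1 / 96.0 × 100 = 38.6
Region B in 2014: 62.5 / 232.4 × 100 = 26.9

Region B in 1984: 38.6
Region B in 2014: 26.9
Difference: -11.7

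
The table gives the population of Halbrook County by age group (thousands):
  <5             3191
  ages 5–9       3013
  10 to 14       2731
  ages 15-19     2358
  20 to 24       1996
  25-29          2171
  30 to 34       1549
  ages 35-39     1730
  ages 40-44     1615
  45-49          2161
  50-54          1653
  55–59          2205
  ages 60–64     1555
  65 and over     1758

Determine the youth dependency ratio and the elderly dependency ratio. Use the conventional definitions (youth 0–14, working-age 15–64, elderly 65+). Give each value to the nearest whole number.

Youth dependency ratio: 47
Old-age dependency ratio: 9

0–14: 3191 + 3013 + 2731 = 8935
15–64: 2358 + 1996 + 2171 + 1549 + 1730 + 1615 + 2161 + 1653 + 2205 + 1555 = 18993
65+: 1758
Youth dependency ratio = 8935 / 18993 × 100 = 47
Old-age dependency ratio = 1758 / 18993 × 100 = 9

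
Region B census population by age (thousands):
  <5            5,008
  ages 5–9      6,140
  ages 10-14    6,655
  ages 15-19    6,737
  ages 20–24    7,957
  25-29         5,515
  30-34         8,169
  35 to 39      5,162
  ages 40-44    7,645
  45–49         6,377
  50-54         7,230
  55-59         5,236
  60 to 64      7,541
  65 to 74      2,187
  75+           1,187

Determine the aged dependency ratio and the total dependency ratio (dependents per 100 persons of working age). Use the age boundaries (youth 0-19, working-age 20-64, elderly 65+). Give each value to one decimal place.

0–19: 5,008 + 6,140 + 6,655 + 6,737 = 24,540
20–64: 7,957 + 5,515 + 8,169 + 5,162 + 7,645 + 6,377 + 7,230 + 5,236 + 7,541 = 60,832
65+: 2,187 + 1,187 = 3,374
Old-age dependency ratio = 3,374 / 60,832 × 100 = 5.5
Total dependency ratio = (24,540 + 3,374) / 60,832 × 100 = 27,914 / 60,832 × 100 = 45.9

Old-age dependency ratio: 5.5
Total dependency ratio: 45.9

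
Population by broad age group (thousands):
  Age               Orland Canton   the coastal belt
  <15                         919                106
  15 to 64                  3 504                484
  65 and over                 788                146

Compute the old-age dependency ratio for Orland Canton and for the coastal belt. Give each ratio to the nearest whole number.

Orland Canton: 788 / 3 504 × 100 = 22
the coastal belt: 146 / 484 × 100 = 30

Orland Canton: 22
the coastal belt: 30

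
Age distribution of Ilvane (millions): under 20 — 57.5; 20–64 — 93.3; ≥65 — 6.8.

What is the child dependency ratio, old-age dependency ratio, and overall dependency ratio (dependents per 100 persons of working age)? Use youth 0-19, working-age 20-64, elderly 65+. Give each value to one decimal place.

Youth dependency ratio: 61.6
Old-age dependency ratio: 7.3
Total dependency ratio: 68.9

Youth dependency ratio = 57.5 / 93.3 × 100 = 61.6
Old-age dependency ratio = 6.8 / 93.3 × 100 = 7.3
Total dependency ratio = (57.5 + 6.8) / 93.3 × 100 = 64.3 / 93.3 × 100 = 68.9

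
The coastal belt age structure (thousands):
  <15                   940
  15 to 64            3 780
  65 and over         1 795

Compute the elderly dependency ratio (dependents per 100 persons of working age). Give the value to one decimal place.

Old-age dependency ratio = 1 795 / 3 780 × 100 = 47.5

Old-age dependency ratio: 47.5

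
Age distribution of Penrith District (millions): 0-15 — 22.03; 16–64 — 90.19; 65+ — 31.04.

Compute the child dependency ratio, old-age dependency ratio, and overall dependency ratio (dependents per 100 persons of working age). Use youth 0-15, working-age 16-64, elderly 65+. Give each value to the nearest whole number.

Youth dependency ratio = 22.03 / 90.19 × 100 = 24
Old-age dependency ratio = 31.04 / 90.19 × 100 = 34
Total dependency ratio = (22.03 + 31.04) / 90.19 × 100 = 53.07 / 90.19 × 100 = 59

Youth dependency ratio: 24
Old-age dependency ratio: 34
Total dependency ratio: 59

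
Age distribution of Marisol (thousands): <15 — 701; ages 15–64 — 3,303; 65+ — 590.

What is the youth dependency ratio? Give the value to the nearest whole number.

Youth dependency ratio: 21

Youth dependency ratio = 701 / 3,303 × 100 = 21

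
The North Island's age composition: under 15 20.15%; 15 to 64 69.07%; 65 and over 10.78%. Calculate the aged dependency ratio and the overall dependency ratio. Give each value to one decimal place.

Old-age dependency ratio: 15.6
Total dependency ratio: 44.8

Old-age dependency ratio = 10.78 / 69.07 × 100 = 15.6
Total dependency ratio = (20.15 + 10.78) / 69.07 × 100 = 30.93 / 69.07 × 100 = 44.8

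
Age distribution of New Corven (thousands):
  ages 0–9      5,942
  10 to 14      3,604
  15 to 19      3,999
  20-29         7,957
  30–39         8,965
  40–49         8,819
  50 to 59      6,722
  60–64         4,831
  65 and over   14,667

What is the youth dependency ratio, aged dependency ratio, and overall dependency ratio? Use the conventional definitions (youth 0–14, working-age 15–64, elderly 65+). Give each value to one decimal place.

Youth dependency ratio: 23.1
Old-age dependency ratio: 35.5
Total dependency ratio: 58.6

0–14: 5,942 + 3,604 = 9,546
15–64: 3,999 + 7,957 + 8,965 + 8,819 + 6,722 + 4,831 = 41,293
65+: 14,667
Youth dependency ratio = 9,546 / 41,293 × 100 = 23.1
Old-age dependency ratio = 14,667 / 41,293 × 100 = 35.5
Total dependency ratio = (9,546 + 14,667) / 41,293 × 100 = 24,213 / 41,293 × 100 = 58.6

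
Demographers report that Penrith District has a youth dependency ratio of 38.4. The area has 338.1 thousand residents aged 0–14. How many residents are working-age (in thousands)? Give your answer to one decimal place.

Working-age: 880.5

Youth dependency ratio = youth / working-age × 100
38.4 = 338.1 / W × 100
⇒ 880.5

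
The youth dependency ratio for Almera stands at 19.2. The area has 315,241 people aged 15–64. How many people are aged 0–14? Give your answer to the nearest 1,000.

Aged 0–14: 61,000

Youth dependency ratio = youth / working-age × 100
19.2 = Y / 315,241 × 100
⇒ 61,000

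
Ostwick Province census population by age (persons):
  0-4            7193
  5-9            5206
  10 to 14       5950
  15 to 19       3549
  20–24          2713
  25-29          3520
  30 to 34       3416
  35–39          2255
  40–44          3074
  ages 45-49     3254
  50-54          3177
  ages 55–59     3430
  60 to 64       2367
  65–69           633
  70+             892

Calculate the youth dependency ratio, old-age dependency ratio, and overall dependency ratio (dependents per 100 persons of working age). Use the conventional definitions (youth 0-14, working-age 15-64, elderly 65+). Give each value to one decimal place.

Youth dependency ratio: 59.7
Old-age dependency ratio: 5.0
Total dependency ratio: 64.6

0–14: 7193 + 5206 + 5950 = 18349
15–64: 3549 + 2713 + 3520 + 3416 + 2255 + 3074 + 3254 + 3177 + 3430 + 2367 = 30755
65+: 633 + 892 = 1525
Youth dependency ratio = 18349 / 30755 × 100 = 59.7
Old-age dependency ratio = 1525 / 30755 × 100 = 5.0
Total dependency ratio = (18349 + 1525) / 30755 × 100 = 19874 / 30755 × 100 = 64.6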